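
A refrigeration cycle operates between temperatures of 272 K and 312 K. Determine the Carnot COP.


dT = 312 - 272 = 40 K
COP_carnot = T_cold / dT = 272 / 40
COP_carnot = 6.8

6.8


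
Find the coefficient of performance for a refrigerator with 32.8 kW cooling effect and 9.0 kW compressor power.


COP = Q_evap / W
COP = 32.8 / 9.0
COP = 3.644

3.644


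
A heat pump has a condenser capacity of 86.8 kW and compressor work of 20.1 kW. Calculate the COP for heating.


COP_hp = Q_cond / W
COP_hp = 86.8 / 20.1
COP_hp = 4.318

4.318


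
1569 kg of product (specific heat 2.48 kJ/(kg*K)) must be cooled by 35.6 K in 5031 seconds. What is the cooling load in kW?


Q = m * cp * dT / t
Q = 1569 * 2.48 * 35.6 / 5031
Q = 27.534 kW

27.534


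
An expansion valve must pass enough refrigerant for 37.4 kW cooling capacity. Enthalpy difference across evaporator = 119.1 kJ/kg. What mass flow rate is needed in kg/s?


m_dot = Q / dh
m_dot = 37.4 / 119.1
m_dot = 0.314 kg/s

0.314


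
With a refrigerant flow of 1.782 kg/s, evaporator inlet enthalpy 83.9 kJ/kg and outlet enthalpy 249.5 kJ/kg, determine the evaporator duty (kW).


dh = 249.5 - 83.9 = 165.6 kJ/kg
Q_evap = m_dot * dh = 1.782 * 165.6
Q_evap = 295.1 kW

295.1


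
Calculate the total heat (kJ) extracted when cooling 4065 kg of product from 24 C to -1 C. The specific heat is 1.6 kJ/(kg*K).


dT = 24 - (-1) = 25 K
Q = m * cp * dT = 4065 * 1.6 * 25
Q = 162600 kJ

162600


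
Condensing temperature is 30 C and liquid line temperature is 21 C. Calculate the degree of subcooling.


Subcooling = T_cond - T_liquid
Subcooling = 30 - 21
Subcooling = 9 K

9


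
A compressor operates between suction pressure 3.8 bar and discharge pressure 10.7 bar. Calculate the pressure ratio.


PR = P_high / P_low
PR = 10.7 / 3.8
PR = 2.816

2.816


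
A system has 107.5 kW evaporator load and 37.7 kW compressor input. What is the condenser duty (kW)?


Q_cond = Q_evap + W
Q_cond = 107.5 + 37.7
Q_cond = 145.2 kW

145.2


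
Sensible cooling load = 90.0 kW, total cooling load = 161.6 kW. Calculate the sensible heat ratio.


SHR = Q_sensible / Q_total
SHR = 90.0 / 161.6
SHR = 0.557

0.557


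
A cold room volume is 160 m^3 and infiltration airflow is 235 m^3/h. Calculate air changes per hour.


ACH = flow / volume
ACH = 235 / 160
ACH = 1.469

1.469


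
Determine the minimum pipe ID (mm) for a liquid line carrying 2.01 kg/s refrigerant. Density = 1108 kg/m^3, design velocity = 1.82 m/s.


A = m_dot / (rho * v) = 2.01 / (1108 * 1.82) = 0.0009967469354 m^2
d = sqrt(4*A/pi) * 1000
d = 35.6 mm

35.6


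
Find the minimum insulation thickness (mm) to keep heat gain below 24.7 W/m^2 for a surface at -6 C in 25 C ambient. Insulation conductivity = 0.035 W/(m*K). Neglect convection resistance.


dT = 25 - (-6) = 31 K
thickness = k * dT / q_max * 1000
thickness = 0.035 * 31 / 24.7 * 1000
thickness = 43.9 mm

43.9


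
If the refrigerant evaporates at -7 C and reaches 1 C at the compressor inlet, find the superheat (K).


Superheat = T_suction - T_evap
Superheat = 1 - (-7)
Superheat = 8 K

8


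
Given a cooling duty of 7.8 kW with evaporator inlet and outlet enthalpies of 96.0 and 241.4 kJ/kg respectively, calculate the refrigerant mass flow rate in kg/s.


dh = 241.4 - 96.0 = 145.4 kJ/kg
m_dot = Q / dh = 7.8 / 145.4 = 0.0536 kg/s

0.0536


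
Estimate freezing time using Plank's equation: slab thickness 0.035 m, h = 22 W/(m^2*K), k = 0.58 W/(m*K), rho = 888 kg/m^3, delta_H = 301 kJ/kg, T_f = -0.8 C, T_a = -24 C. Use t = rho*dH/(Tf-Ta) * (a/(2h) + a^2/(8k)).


dT = -0.8 - (-24) = 23.2 K
term1 = a/(2h) = 0.035/(2*22) = 0.0007954545455
term2 = a^2/(8k) = 0.035^2/(8*0.58) = 0.0002640086207
t = rho*dH*1000/dT * (term1 + term2)
t = 888*301*1000/23.2 * (0.0007954545455 + 0.0002640086207)
t = 12206 s

12206


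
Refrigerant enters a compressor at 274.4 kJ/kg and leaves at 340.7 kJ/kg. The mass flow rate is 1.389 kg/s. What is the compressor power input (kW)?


dh = 340.7 - 274.4 = 66.3 kJ/kg
W = m_dot * dh = 1.389 * 66.3 = 92.09 kW

92.09


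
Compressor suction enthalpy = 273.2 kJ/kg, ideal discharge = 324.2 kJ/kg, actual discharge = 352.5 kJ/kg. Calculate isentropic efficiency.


dh_ideal = 324.2 - 273.2 = 51.0 kJ/kg
dh_actual = 352.5 - 273.2 = 79.3 kJ/kg
eta_s = dh_ideal / dh_actual = 51.0 / 79.3
eta_s = 0.6431

0.6431


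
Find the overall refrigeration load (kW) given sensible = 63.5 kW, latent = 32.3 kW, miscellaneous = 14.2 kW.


Q_total = Q_s + Q_l + Q_misc
Q_total = 63.5 + 32.3 + 14.2
Q_total = 110.0 kW

110.0


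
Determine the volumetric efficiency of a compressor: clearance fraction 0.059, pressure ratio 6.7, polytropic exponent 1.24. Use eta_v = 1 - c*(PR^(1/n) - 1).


PR^(1/n) = 6.7^(1/1.24) = 4.63649032
eta_v = 1 - 0.059 * (4.63649032 - 1)
eta_v = 0.7854

0.7854


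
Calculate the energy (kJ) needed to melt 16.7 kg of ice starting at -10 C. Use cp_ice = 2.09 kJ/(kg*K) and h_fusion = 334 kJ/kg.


Sensible heat = cp * dT = 2.09 * 10 = 20.9 kJ/kg
Total per kg = 20.9 + 334 = 354.9 kJ/kg
Q = m * total = 16.7 * 354.9
Q = 5926.8 kJ

5926.8


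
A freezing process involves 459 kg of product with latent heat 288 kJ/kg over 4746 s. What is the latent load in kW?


Q_lat = m * h_fg / t
Q_lat = 459 * 288 / 4746
Q_lat = 27.85 kW

27.85


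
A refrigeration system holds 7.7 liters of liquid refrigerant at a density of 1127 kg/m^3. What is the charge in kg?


Charge = V * rho / 1000
Charge = 7.7 * 1127 / 1000
Charge = 8.68 kg

8.68


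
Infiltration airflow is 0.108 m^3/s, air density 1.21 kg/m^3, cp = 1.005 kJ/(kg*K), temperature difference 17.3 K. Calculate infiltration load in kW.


Q = V_dot * rho * cp * dT
Q = 0.108 * 1.21 * 1.005 * 17.3
Q = 2.272 kW

2.272


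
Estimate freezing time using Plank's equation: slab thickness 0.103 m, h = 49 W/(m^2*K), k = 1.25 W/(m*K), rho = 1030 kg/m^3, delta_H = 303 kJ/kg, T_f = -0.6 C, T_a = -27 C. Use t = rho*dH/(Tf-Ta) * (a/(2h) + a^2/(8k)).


dT = -0.6 - (-27) = 26.4 K
term1 = a/(2h) = 0.103/(2*49) = 0.001051020408
term2 = a^2/(8k) = 0.103^2/(8*1.25) = 0.0010609
t = rho*dH*1000/dT * (term1 + term2)
t = 1030*303*1000/26.4 * (0.001051020408 + 0.0010609)
t = 24966 s

24966


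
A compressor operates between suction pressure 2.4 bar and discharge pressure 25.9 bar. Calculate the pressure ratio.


PR = P_high / P_low
PR = 25.9 / 2.4
PR = 10.792

10.792


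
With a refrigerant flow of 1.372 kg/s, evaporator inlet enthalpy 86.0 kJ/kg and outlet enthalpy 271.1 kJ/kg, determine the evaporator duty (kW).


dh = 271.1 - 86.0 = 185.1 kJ/kg
Q_evap = m_dot * dh = 1.372 * 185.1
Q_evap = 253.96 kW

253.96


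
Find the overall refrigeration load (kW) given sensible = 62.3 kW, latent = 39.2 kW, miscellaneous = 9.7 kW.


Q_total = Q_s + Q_l + Q_misc
Q_total = 62.3 + 39.2 + 9.7
Q_total = 111.2 kW

111.2


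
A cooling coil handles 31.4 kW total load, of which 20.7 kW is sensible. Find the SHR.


SHR = Q_sensible / Q_total
SHR = 20.7 / 31.4
SHR = 0.659

0.659


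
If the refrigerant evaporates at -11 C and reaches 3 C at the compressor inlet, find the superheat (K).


Superheat = T_suction - T_evap
Superheat = 3 - (-11)
Superheat = 14 K

14


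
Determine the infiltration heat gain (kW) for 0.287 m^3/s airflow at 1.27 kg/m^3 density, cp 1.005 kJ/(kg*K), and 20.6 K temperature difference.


Q = V_dot * rho * cp * dT
Q = 0.287 * 1.27 * 1.005 * 20.6
Q = 7.546 kW

7.546


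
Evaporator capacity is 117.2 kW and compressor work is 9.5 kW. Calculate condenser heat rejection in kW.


Q_cond = Q_evap + W
Q_cond = 117.2 + 9.5
Q_cond = 126.7 kW

126.7


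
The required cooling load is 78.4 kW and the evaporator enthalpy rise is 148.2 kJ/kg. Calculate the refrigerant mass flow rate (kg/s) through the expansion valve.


m_dot = Q / dh
m_dot = 78.4 / 148.2
m_dot = 0.529 kg/s

0.529


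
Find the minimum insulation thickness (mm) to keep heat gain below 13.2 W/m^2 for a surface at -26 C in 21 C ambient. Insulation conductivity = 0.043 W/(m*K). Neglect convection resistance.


dT = 21 - (-26) = 47 K
thickness = k * dT / q_max * 1000
thickness = 0.043 * 47 / 13.2 * 1000
thickness = 153.1 mm

153.1


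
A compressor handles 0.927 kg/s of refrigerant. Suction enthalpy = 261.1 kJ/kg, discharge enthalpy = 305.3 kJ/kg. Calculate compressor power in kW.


dh = 305.3 - 261.1 = 44.2 kJ/kg
W = m_dot * dh = 0.927 * 44.2 = 40.97 kW

40.97


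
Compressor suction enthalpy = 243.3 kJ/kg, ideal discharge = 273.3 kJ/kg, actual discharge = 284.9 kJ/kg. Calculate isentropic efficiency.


dh_ideal = 273.3 - 243.3 = 30.0 kJ/kg
dh_actual = 284.9 - 243.3 = 41.6 kJ/kg
eta_s = dh_ideal / dh_actual = 30.0 / 41.6
eta_s = 0.7212

0.7212


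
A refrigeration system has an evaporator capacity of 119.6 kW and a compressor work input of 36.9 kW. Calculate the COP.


COP = Q_evap / W
COP = 119.6 / 36.9
COP = 3.241

3.241


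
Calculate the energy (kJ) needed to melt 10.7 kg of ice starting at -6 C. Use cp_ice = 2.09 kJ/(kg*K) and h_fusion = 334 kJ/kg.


Sensible heat = cp * dT = 2.09 * 6 = 12.54 kJ/kg
Total per kg = 12.54 + 334 = 346.54 kJ/kg
Q = m * total = 10.7 * 346.54
Q = 3708.0 kJ

3708.0


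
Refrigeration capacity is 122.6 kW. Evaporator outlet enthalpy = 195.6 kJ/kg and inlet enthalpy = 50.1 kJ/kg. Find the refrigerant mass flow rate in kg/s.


dh = 195.6 - 50.1 = 145.5 kJ/kg
m_dot = Q / dh = 122.6 / 145.5 = 0.8426 kg/s

0.8426


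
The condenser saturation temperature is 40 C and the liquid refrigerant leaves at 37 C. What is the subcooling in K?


Subcooling = T_cond - T_liquid
Subcooling = 40 - 37
Subcooling = 3 K

3


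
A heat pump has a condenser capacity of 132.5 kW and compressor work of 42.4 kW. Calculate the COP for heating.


COP_hp = Q_cond / W
COP_hp = 132.5 / 42.4
COP_hp = 3.125

3.125


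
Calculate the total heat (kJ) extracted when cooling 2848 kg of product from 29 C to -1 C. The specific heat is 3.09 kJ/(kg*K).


dT = 29 - (-1) = 30 K
Q = m * cp * dT = 2848 * 3.09 * 30
Q = 264010 kJ

264010


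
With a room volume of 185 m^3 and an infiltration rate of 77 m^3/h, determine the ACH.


ACH = flow / volume
ACH = 77 / 185
ACH = 0.416

0.416


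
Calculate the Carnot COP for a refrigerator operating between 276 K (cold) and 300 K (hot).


dT = 300 - 276 = 24 K
COP_carnot = T_cold / dT = 276 / 24
COP_carnot = 11.5

11.5


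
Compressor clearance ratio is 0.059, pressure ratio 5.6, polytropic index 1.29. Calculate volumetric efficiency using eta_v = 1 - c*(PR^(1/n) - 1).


PR^(1/n) = 5.6^(1/1.29) = 3.80181271
eta_v = 1 - 0.059 * (3.80181271 - 1)
eta_v = 0.8347

0.8347


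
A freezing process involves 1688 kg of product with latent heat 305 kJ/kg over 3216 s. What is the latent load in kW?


Q_lat = m * h_fg / t
Q_lat = 1688 * 305 / 3216
Q_lat = 160.09 kW

160.09


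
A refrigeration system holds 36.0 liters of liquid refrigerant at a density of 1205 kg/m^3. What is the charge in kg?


Charge = V * rho / 1000
Charge = 36.0 * 1205 / 1000
Charge = 43.38 kg

43.38


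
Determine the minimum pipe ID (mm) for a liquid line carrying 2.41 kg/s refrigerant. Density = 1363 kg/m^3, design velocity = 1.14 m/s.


A = m_dot / (rho * v) = 2.41 / (1363 * 1.14) = 0.001551016205 m^2
d = sqrt(4*A/pi) * 1000
d = 44.4 mm

44.4


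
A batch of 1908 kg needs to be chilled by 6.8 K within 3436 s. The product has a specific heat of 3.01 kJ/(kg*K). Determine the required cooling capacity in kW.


Q = m * cp * dT / t
Q = 1908 * 3.01 * 6.8 / 3436
Q = 11.366 kW

11.366


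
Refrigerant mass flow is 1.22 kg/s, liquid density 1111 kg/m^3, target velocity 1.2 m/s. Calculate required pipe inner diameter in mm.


A = m_dot / (rho * v) = 1.22 / (1111 * 1.2) = 0.0009150915092 m^2
d = sqrt(4*A/pi) * 1000
d = 34.1 mm

34.1


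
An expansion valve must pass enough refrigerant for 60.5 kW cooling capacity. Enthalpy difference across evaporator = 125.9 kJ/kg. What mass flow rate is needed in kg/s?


m_dot = Q / dh
m_dot = 60.5 / 125.9
m_dot = 0.4805 kg/s

0.4805


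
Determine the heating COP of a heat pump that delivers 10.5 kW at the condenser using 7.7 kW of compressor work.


COP_hp = Q_cond / W
COP_hp = 10.5 / 7.7
COP_hp = 1.364

1.364


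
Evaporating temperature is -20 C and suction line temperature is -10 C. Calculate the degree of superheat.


Superheat = T_suction - T_evap
Superheat = -10 - (-20)
Superheat = 10 K

10


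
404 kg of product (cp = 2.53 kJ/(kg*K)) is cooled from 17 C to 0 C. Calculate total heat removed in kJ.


dT = 17 - (0) = 17 K
Q = m * cp * dT = 404 * 2.53 * 17
Q = 17376 kJ

17376


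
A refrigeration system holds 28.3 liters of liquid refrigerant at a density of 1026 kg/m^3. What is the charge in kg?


Charge = V * rho / 1000
Charge = 28.3 * 1026 / 1000
Charge = 29.04 kg

29.04


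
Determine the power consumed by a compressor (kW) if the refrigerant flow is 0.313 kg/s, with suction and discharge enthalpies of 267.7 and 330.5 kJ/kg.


dh = 330.5 - 267.7 = 62.8 kJ/kg
W = m_dot * dh = 0.313 * 62.8 = 19.66 kW

19.66


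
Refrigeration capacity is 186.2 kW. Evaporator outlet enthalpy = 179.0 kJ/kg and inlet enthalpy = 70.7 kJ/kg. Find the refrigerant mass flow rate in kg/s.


dh = 179.0 - 70.7 = 108.3 kJ/kg
m_dot = Q / dh = 186.2 / 108.3 = 1.7193 kg/s

1.7193


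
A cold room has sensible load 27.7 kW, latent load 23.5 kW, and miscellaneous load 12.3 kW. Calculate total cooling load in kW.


Q_total = Q_s + Q_l + Q_misc
Q_total = 27.7 + 23.5 + 12.3
Q_total = 63.5 kW

63.5


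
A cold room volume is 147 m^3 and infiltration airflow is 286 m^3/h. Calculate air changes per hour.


ACH = flow / volume
ACH = 286 / 147
ACH = 1.946

1.946


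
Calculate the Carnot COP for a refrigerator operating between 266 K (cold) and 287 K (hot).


dT = 287 - 266 = 21 K
COP_carnot = T_cold / dT = 266 / 21
COP_carnot = 12.667

12.667


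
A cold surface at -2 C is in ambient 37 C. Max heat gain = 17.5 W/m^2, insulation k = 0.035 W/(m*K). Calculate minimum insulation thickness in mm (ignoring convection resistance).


dT = 37 - (-2) = 39 K
thickness = k * dT / q_max * 1000
thickness = 0.035 * 39 / 17.5 * 1000
thickness = 78.0 mm

78.0


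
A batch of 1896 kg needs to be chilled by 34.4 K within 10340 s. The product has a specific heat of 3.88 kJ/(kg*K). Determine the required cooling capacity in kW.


Q = m * cp * dT / t
Q = 1896 * 3.88 * 34.4 / 10340
Q = 24.474 kW

24.474


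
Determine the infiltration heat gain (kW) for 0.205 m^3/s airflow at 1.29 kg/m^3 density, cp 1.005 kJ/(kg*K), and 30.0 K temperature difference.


Q = V_dot * rho * cp * dT
Q = 0.205 * 1.29 * 1.005 * 30.0
Q = 7.973 kW

7.973


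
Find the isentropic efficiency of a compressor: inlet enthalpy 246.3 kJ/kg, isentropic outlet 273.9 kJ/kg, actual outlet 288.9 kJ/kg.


dh_ideal = 273.9 - 246.3 = 27.6 kJ/kg
dh_actual = 288.9 - 246.3 = 42.6 kJ/kg
eta_s = dh_ideal / dh_actual = 27.6 / 42.6
eta_s = 0.6479

0.6479


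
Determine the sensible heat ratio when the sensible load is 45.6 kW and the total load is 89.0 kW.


SHR = Q_sensible / Q_total
SHR = 45.6 / 89.0
SHR = 0.512

0.512


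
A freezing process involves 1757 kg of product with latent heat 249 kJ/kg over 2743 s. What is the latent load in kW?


Q_lat = m * h_fg / t
Q_lat = 1757 * 249 / 2743
Q_lat = 159.49 kW

159.49


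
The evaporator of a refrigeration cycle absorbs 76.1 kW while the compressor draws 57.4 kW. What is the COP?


COP = Q_evap / W
COP = 76.1 / 57.4
COP = 1.326

1.326


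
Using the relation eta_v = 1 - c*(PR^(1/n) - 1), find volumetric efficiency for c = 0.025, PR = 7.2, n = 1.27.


PR^(1/n) = 7.2^(1/1.27) = 4.73222034
eta_v = 1 - 0.025 * (4.73222034 - 1)
eta_v = 0.9067

0.9067


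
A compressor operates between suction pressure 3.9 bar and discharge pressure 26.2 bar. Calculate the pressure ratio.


PR = P_high / P_low
PR = 26.2 / 3.9
PR = 6.718

6.718


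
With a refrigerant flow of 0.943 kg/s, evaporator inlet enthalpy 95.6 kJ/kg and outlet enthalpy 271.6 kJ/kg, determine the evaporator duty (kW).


dh = 271.6 - 95.6 = 176.0 kJ/kg
Q_evap = m_dot * dh = 0.943 * 176.0
Q_evap = 165.97 kW

165.97


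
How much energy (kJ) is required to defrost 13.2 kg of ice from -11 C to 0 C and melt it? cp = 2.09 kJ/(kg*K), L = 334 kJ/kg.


Sensible heat = cp * dT = 2.09 * 11 = 22.99 kJ/kg
Total per kg = 22.99 + 334 = 356.99 kJ/kg
Q = m * total = 13.2 * 356.99
Q = 4712.3 kJ

4712.3


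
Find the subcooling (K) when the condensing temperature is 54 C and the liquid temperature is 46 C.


Subcooling = T_cond - T_liquid
Subcooling = 54 - 46
Subcooling = 8 K

8


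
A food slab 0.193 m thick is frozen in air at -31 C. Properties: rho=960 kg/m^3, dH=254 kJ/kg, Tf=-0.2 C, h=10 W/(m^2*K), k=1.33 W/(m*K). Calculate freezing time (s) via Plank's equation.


dT = -0.2 - (-31) = 30.8 K
term1 = a/(2h) = 0.193/(2*10) = 0.00965
term2 = a^2/(8k) = 0.193^2/(8*1.33) = 0.003500845865
t = rho*dH*1000/dT * (term1 + term2)
t = 960*254*1000/30.8 * (0.00965 + 0.003500845865)
t = 104114 s

104114


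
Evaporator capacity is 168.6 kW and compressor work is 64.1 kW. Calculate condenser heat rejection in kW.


Q_cond = Q_evap + W
Q_cond = 168.6 + 64.1
Q_cond = 232.7 kW

232.7


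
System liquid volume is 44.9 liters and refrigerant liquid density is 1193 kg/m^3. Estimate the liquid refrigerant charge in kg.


Charge = V * rho / 1000
Charge = 44.9 * 1193 / 1000
Charge = 53.57 kg

53.57


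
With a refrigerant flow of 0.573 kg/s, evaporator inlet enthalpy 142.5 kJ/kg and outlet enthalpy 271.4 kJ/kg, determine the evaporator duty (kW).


dh = 271.4 - 142.5 = 128.9 kJ/kg
Q_evap = m_dot * dh = 0.573 * 128.9
Q_evap = 73.86 kW

73.86


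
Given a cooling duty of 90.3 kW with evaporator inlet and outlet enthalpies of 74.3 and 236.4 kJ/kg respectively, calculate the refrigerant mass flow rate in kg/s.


dh = 236.4 - 74.3 = 162.1 kJ/kg
m_dot = Q / dh = 90.3 / 162.1 = 0.5571 kg/s

0.5571


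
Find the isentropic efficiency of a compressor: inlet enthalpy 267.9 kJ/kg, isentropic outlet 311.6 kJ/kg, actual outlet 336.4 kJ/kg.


dh_ideal = 311.6 - 267.9 = 43.7 kJ/kg
dh_actual = 336.4 - 267.9 = 68.5 kJ/kg
eta_s = dh_ideal / dh_actual = 43.7 / 68.5
eta_s = 0.638

0.638


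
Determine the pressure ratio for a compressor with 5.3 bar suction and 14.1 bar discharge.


PR = P_high / P_low
PR = 14.1 / 5.3
PR = 2.66

2.66


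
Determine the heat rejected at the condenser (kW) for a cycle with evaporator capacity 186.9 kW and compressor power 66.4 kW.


Q_cond = Q_evap + W
Q_cond = 186.9 + 66.4
Q_cond = 253.3 kW

253.3


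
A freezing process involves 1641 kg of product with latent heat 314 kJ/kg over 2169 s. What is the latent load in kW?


Q_lat = m * h_fg / t
Q_lat = 1641 * 314 / 2169
Q_lat = 237.56 kW

237.56


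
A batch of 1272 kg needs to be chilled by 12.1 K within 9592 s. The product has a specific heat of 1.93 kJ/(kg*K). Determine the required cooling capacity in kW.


Q = m * cp * dT / t
Q = 1272 * 1.93 * 12.1 / 9592
Q = 3.097 kW

3.097


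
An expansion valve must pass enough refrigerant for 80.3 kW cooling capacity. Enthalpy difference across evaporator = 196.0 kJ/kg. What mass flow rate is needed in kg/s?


m_dot = Q / dh
m_dot = 80.3 / 196.0
m_dot = 0.4097 kg/s

0.4097


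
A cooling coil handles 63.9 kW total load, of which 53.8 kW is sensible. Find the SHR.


SHR = Q_sensible / Q_total
SHR = 53.8 / 63.9
SHR = 0.842

0.842


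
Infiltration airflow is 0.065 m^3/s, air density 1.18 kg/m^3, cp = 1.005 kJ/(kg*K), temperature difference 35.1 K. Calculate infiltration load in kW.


Q = V_dot * rho * cp * dT
Q = 0.065 * 1.18 * 1.005 * 35.1
Q = 2.706 kW

2.706


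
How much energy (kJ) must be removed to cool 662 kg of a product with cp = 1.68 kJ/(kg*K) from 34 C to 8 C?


dT = 34 - (8) = 26 K
Q = m * cp * dT = 662 * 1.68 * 26
Q = 28916 kJ

28916


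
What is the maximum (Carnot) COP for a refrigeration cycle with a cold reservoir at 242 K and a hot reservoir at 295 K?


dT = 295 - 242 = 53 K
COP_carnot = T_cold / dT = 242 / 53
COP_carnot = 4.566

4.566


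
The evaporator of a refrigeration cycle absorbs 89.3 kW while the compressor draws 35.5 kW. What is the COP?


COP = Q_evap / W
COP = 89.3 / 35.5
COP = 2.515

2.515


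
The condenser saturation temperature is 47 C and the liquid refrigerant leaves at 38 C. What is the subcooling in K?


Subcooling = T_cond - T_liquid
Subcooling = 47 - 38
Subcooling = 9 K

9


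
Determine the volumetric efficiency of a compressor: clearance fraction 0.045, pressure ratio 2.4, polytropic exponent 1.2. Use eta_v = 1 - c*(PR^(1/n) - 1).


PR^(1/n) = 2.4^(1/1.2) = 2.07416213
eta_v = 1 - 0.045 * (2.07416213 - 1)
eta_v = 0.9517

0.9517


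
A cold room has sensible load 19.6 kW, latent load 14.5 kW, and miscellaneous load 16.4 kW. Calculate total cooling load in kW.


Q_total = Q_s + Q_l + Q_misc
Q_total = 19.6 + 14.5 + 16.4
Q_total = 50.5 kW

50.5


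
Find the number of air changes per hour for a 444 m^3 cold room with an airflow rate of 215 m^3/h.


ACH = flow / volume
ACH = 215 / 444
ACH = 0.484

0.484


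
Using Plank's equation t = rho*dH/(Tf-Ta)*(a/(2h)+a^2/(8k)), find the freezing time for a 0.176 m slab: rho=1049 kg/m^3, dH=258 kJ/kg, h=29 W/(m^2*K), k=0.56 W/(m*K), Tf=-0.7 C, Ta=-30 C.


dT = -0.7 - (-30) = 29.3 K
term1 = a/(2h) = 0.176/(2*29) = 0.003034482759
term2 = a^2/(8k) = 0.176^2/(8*0.56) = 0.006914285714
t = rho*dH*1000/dT * (term1 + term2)
t = 1049*258*1000/29.3 * (0.003034482759 + 0.006914285714)
t = 91896 s

91896


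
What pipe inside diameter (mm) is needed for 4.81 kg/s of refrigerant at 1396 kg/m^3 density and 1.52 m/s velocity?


A = m_dot / (rho * v) = 4.81 / (1396 * 1.52) = 0.00226681496 m^2
d = sqrt(4*A/pi) * 1000
d = 53.7 mm

53.7


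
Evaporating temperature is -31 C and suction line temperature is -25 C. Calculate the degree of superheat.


Superheat = T_suction - T_evap
Superheat = -25 - (-31)
Superheat = 6 K

6


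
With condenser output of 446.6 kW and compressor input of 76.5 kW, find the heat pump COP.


COP_hp = Q_cond / W
COP_hp = 446.6 / 76.5
COP_hp = 5.838

5.838


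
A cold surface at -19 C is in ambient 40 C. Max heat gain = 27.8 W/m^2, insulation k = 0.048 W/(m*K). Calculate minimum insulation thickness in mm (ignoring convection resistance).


dT = 40 - (-19) = 59 K
thickness = k * dT / q_max * 1000
thickness = 0.048 * 59 / 27.8 * 1000
thickness = 101.9 mm

101.9


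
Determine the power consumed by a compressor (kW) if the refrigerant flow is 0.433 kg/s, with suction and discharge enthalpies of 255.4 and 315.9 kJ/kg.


dh = 315.9 - 255.4 = 60.5 kJ/kg
W = m_dot * dh = 0.433 * 60.5 = 26.2 kW

26.2


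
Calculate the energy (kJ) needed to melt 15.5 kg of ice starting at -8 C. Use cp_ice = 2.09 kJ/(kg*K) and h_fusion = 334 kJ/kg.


Sensible heat = cp * dT = 2.09 * 8 = 16.72 kJ/kg
Total per kg = 16.72 + 334 = 350.72 kJ/kg
Q = m * total = 15.5 * 350.72
Q = 5436.2 kJ

5436.2


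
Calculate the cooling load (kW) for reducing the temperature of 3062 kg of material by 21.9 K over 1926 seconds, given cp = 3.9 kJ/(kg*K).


Q = m * cp * dT / t
Q = 3062 * 3.9 * 21.9 / 1926
Q = 135.787 kW

135.787


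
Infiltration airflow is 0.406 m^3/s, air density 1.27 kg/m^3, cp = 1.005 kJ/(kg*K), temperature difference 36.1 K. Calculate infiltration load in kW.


Q = V_dot * rho * cp * dT
Q = 0.406 * 1.27 * 1.005 * 36.1
Q = 18.707 kW

18.707


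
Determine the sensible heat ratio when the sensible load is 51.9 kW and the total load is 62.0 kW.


SHR = Q_sensible / Q_total
SHR = 51.9 / 62.0
SHR = 0.837

0.837


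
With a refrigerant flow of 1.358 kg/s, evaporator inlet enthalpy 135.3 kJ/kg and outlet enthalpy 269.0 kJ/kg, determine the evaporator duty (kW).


dh = 269.0 - 135.3 = 133.7 kJ/kg
Q_evap = m_dot * dh = 1.358 * 133.7
Q_evap = 181.56 kW

181.56


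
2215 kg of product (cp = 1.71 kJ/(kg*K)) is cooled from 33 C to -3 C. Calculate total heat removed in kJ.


dT = 33 - (-3) = 36 K
Q = m * cp * dT = 2215 * 1.71 * 36
Q = 136355 kJ

136355


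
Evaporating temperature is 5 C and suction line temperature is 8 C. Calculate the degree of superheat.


Superheat = T_suction - T_evap
Superheat = 8 - (5)
Superheat = 3 K

3


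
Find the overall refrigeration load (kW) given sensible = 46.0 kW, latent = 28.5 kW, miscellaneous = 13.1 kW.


Q_total = Q_s + Q_l + Q_misc
Q_total = 46.0 + 28.5 + 13.1
Q_total = 87.6 kW

87.6


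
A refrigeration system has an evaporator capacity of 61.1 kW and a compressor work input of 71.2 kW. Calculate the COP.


COP = Q_evap / W
COP = 61.1 / 71.2
COP = 0.858

0.858


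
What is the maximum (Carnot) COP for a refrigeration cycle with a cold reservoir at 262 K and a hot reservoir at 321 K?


dT = 321 - 262 = 59 K
COP_carnot = T_cold / dT = 262 / 59
COP_carnot = 4.441

4.441


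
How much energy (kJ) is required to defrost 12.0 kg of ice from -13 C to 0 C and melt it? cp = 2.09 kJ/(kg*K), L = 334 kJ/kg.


Sensible heat = cp * dT = 2.09 * 13 = 27.17 kJ/kg
Total per kg = 27.17 + 334 = 361.17 kJ/kg
Q = m * total = 12.0 * 361.17
Q = 4334.0 kJ

4334.0


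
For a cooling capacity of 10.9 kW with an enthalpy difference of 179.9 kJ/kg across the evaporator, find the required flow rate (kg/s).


m_dot = Q / dh
m_dot = 10.9 / 179.9
m_dot = 0.0606 kg/s

0.0606


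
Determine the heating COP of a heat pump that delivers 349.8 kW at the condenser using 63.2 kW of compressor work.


COP_hp = Q_cond / W
COP_hp = 349.8 / 63.2
COP_hp = 5.535

5.535


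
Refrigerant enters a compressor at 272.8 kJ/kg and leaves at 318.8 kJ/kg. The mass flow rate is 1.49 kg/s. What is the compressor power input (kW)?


dh = 318.8 - 272.8 = 46.0 kJ/kg
W = m_dot * dh = 1.49 * 46.0 = 68.54 kW

68.54


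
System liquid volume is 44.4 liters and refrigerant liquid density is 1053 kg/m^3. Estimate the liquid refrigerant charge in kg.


Charge = V * rho / 1000
Charge = 44.4 * 1053 / 1000
Charge = 46.75 kg

46.75


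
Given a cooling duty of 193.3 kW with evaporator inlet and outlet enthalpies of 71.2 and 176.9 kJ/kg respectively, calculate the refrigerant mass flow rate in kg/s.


dh = 176.9 - 71.2 = 105.7 kJ/kg
m_dot = Q / dh = 193.3 / 105.7 = 1.8288 kg/s

1.8288


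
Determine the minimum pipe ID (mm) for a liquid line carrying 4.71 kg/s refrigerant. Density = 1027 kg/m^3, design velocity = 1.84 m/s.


A = m_dot / (rho * v) = 4.71 / (1027 * 1.84) = 0.0024924855 m^2
d = sqrt(4*A/pi) * 1000
d = 56.3 mm

56.3


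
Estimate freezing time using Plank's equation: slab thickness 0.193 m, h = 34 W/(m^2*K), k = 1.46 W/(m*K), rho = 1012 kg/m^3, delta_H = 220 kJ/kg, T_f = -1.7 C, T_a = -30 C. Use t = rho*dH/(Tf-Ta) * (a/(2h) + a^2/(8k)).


dT = -1.7 - (-30) = 28.3 K
term1 = a/(2h) = 0.193/(2*34) = 0.002838235294
term2 = a^2/(8k) = 0.193^2/(8*1.46) = 0.003189126712
t = rho*dH*1000/dT * (term1 + term2)
t = 1012*220*1000/28.3 * (0.002838235294 + 0.003189126712)
t = 47418 s

47418


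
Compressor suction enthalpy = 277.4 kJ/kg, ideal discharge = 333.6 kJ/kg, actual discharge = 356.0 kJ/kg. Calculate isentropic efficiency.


dh_ideal = 333.6 - 277.4 = 56.2 kJ/kg
dh_actual = 356.0 - 277.4 = 78.6 kJ/kg
eta_s = dh_ideal / dh_actual = 56.2 / 78.6
eta_s = 0.715

0.715


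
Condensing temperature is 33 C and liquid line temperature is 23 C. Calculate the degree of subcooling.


Subcooling = T_cond - T_liquid
Subcooling = 33 - 23
Subcooling = 10 K

10


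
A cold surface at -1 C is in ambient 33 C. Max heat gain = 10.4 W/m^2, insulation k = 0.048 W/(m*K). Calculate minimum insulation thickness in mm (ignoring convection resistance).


dT = 33 - (-1) = 34 K
thickness = k * dT / q_max * 1000
thickness = 0.048 * 34 / 10.4 * 1000
thickness = 156.9 mm

156.9


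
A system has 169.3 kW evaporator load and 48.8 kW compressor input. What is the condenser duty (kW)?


Q_cond = Q_evap + W
Q_cond = 169.3 + 48.8
Q_cond = 218.1 kW

218.1


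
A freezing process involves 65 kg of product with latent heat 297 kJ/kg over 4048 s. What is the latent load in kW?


Q_lat = m * h_fg / t
Q_lat = 65 * 297 / 4048
Q_lat = 4.77 kW

4.77


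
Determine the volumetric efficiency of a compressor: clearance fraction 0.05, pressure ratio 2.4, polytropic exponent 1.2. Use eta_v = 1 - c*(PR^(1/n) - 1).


PR^(1/n) = 2.4^(1/1.2) = 2.07416213
eta_v = 1 - 0.05 * (2.07416213 - 1)
eta_v = 0.9463

0.9463


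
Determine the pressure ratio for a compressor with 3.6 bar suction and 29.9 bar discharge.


PR = P_high / P_low
PR = 29.9 / 3.6
PR = 8.306

8.306


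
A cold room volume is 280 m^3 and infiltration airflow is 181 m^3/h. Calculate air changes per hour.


ACH = flow / volume
ACH = 181 / 280
ACH = 0.646

0.646


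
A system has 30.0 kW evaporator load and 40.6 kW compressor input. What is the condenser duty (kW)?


Q_cond = Q_evap + W
Q_cond = 30.0 + 40.6
Q_cond = 70.6 kW

70.6


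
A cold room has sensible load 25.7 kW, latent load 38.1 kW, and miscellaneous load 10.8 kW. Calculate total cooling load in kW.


Q_total = Q_s + Q_l + Q_misc
Q_total = 25.7 + 38.1 + 10.8
Q_total = 74.6 kW

74.6


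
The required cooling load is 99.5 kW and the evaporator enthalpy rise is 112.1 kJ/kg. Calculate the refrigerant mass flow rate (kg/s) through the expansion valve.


m_dot = Q / dh
m_dot = 99.5 / 112.1
m_dot = 0.8876 kg/s

0.8876


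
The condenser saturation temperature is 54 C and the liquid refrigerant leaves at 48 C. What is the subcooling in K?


Subcooling = T_cond - T_liquid
Subcooling = 54 - 48
Subcooling = 6 K

6


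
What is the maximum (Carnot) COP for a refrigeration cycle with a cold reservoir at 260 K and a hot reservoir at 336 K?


dT = 336 - 260 = 76 K
COP_carnot = T_cold / dT = 260 / 76
COP_carnot = 3.421

3.421


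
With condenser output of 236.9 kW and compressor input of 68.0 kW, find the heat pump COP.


COP_hp = Q_cond / W
COP_hp = 236.9 / 68.0
COP_hp = 3.484

3.484


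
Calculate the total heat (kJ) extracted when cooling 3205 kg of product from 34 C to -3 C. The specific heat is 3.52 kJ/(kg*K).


dT = 34 - (-3) = 37 K
Q = m * cp * dT = 3205 * 3.52 * 37
Q = 417419 kJ

417419


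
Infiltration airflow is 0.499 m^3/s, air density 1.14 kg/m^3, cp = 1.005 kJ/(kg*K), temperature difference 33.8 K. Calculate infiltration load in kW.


Q = V_dot * rho * cp * dT
Q = 0.499 * 1.14 * 1.005 * 33.8
Q = 19.324 kW

19.324


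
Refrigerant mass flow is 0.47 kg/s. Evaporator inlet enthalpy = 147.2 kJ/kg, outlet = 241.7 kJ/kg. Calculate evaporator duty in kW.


dh = 241.7 - 147.2 = 94.5 kJ/kg
Q_evap = m_dot * dh = 0.47 * 94.5
Q_evap = 44.42 kW

44.42


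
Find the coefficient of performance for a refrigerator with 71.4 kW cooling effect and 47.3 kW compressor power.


COP = Q_evap / W
COP = 71.4 / 47.3
COP = 1.51

1.51


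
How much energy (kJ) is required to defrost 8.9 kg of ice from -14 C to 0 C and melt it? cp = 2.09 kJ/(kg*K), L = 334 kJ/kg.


Sensible heat = cp * dT = 2.09 * 14 = 29.26 kJ/kg
Total per kg = 29.26 + 334 = 363.26 kJ/kg
Q = m * total = 8.9 * 363.26
Q = 3233.0 kJ

3233.0


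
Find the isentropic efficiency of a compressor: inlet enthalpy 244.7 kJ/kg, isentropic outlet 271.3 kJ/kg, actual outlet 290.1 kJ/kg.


dh_ideal = 271.3 - 244.7 = 26.6 kJ/kg
dh_actual = 290.1 - 244.7 = 45.4 kJ/kg
eta_s = dh_ideal / dh_actual = 26.6 / 45.4
eta_s = 0.5859

0.5859


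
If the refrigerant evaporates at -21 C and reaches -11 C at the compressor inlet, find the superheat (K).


Superheat = T_suction - T_evap
Superheat = -11 - (-21)
Superheat = 10 K

10


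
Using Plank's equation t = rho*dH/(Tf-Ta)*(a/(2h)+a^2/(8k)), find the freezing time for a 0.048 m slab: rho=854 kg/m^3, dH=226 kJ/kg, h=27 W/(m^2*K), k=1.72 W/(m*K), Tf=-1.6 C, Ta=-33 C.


dT = -1.6 - (-33) = 31.4 K
term1 = a/(2h) = 0.048/(2*27) = 0.0008888888889
term2 = a^2/(8k) = 0.048^2/(8*1.72) = 0.0001674418605
t = rho*dH*1000/dT * (term1 + term2)
t = 854*226*1000/31.4 * (0.0008888888889 + 0.0001674418605)
t = 6493 s

6493


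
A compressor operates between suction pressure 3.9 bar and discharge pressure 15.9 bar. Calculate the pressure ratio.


PR = P_high / P_low
PR = 15.9 / 3.9
PR = 4.077

4.077


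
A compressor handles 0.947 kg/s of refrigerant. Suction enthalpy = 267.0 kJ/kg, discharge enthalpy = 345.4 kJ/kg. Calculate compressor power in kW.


dh = 345.4 - 267.0 = 78.4 kJ/kg
W = m_dot * dh = 0.947 * 78.4 = 74.24 kW

74.24


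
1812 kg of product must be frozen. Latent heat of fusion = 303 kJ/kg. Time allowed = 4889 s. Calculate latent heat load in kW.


Q_lat = m * h_fg / t
Q_lat = 1812 * 303 / 4889
Q_lat = 112.3 kW

112.3


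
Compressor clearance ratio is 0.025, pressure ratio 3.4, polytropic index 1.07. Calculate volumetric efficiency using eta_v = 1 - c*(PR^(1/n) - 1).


PR^(1/n) = 3.4^(1/1.07) = 3.13840703
eta_v = 1 - 0.025 * (3.13840703 - 1)
eta_v = 0.9465

0.9465


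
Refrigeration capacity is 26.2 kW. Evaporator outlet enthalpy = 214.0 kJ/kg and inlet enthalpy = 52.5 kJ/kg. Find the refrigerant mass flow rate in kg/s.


dh = 214.0 - 52.5 = 161.5 kJ/kg
m_dot = Q / dh = 26.2 / 161.5 = 0.1622 kg/s

0.1622


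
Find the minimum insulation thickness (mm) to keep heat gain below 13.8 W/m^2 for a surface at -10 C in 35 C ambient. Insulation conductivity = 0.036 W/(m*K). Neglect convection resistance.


dT = 35 - (-10) = 45 K
thickness = k * dT / q_max * 1000
thickness = 0.036 * 45 / 13.8 * 1000
thickness = 117.4 mm

117.4


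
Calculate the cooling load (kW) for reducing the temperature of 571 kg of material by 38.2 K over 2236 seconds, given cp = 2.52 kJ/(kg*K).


Q = m * cp * dT / t
Q = 571 * 2.52 * 38.2 / 2236
Q = 24.583 kW

24.583


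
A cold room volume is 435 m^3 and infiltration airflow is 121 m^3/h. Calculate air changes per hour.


ACH = flow / volume
ACH = 121 / 435
ACH = 0.278

0.278


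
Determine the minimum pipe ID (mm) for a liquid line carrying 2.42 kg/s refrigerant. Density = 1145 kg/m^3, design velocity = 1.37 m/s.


A = m_dot / (rho * v) = 2.42 / (1145 * 1.37) = 0.001542727823 m^2
d = sqrt(4*A/pi) * 1000
d = 44.3 mm

44.3


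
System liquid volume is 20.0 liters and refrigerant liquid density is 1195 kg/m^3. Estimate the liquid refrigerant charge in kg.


Charge = V * rho / 1000
Charge = 20.0 * 1195 / 1000
Charge = 23.9 kg

23.9


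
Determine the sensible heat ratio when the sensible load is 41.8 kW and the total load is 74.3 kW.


SHR = Q_sensible / Q_total
SHR = 41.8 / 74.3
SHR = 0.563

0.563


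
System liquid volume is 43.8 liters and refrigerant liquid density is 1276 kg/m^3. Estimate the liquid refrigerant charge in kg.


Charge = V * rho / 1000
Charge = 43.8 * 1276 / 1000
Charge = 55.89 kg

55.89


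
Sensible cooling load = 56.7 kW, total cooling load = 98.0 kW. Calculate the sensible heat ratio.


SHR = Q_sensible / Q_total
SHR = 56.7 / 98.0
SHR = 0.579

0.579


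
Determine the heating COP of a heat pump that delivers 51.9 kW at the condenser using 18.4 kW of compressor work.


COP_hp = Q_cond / W
COP_hp = 51.9 / 18.4
COP_hp = 2.821

2.821


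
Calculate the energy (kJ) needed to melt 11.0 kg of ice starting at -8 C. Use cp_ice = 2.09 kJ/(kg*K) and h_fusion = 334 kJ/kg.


Sensible heat = cp * dT = 2.09 * 8 = 16.72 kJ/kg
Total per kg = 16.72 + 334 = 350.72 kJ/kg
Q = m * total = 11.0 * 350.72
Q = 3857.9 kJ

3857.9


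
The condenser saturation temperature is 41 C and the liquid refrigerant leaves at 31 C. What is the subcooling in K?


Subcooling = T_cond - T_liquid
Subcooling = 41 - 31
Subcooling = 10 K

10


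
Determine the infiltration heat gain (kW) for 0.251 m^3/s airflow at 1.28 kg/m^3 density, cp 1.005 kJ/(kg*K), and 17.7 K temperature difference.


Q = V_dot * rho * cp * dT
Q = 0.251 * 1.28 * 1.005 * 17.7
Q = 5.715 kW

5.715


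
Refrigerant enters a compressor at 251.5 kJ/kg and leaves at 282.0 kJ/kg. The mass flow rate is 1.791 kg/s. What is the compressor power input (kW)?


dh = 282.0 - 251.5 = 30.5 kJ/kg
W = m_dot * dh = 1.791 * 30.5 = 54.63 kW

54.63


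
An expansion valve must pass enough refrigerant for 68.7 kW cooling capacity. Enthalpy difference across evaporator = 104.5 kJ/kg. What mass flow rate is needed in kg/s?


m_dot = Q / dh
m_dot = 68.7 / 104.5
m_dot = 0.6574 kg/s

0.6574


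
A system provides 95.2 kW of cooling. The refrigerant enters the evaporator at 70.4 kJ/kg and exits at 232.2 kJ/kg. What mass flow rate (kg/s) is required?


dh = 232.2 - 70.4 = 161.8 kJ/kg
m_dot = Q / dh = 95.2 / 161.8 = 0.5884 kg/s

0.5884


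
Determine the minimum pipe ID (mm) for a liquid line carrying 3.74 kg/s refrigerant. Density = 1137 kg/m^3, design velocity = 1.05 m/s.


A = m_dot / (rho * v) = 3.74 / (1137 * 1.05) = 0.003132721866 m^2
d = sqrt(4*A/pi) * 1000
d = 63.2 mm

63.2


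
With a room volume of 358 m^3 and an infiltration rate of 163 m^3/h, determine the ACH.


ACH = flow / volume
ACH = 163 / 358
ACH = 0.455

0.455


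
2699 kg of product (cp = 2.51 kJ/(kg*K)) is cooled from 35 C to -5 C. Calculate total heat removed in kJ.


dT = 35 - (-5) = 40 K
Q = m * cp * dT = 2699 * 2.51 * 40
Q = 270980 kJ

270980


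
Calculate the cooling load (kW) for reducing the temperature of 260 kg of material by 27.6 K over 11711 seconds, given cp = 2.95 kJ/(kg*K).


Q = m * cp * dT / t
Q = 260 * 2.95 * 27.6 / 11711
Q = 1.808 kW

1.808


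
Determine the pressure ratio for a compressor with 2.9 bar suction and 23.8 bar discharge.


PR = P_high / P_low
PR = 23.8 / 2.9
PR = 8.207

8.207


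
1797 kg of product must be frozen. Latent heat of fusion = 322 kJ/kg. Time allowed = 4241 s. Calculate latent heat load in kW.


Q_lat = m * h_fg / t
Q_lat = 1797 * 322 / 4241
Q_lat = 136.44 kW

136.44


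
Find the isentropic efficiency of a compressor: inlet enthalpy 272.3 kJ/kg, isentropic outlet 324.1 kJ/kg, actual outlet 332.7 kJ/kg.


dh_ideal = 324.1 - 272.3 = 51.8 kJ/kg
dh_actual = 332.7 - 272.3 = 60.4 kJ/kg
eta_s = dh_ideal / dh_actual = 51.8 / 60.4
eta_s = 0.8576

0.8576


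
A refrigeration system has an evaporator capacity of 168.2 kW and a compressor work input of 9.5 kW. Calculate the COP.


COP = Q_evap / W
COP = 168.2 / 9.5
COP = 17.705

17.705


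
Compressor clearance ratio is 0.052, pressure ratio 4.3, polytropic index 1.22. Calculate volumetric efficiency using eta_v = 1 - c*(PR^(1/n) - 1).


PR^(1/n) = 4.3^(1/1.22) = 3.3054945
eta_v = 1 - 0.052 * (3.3054945 - 1)
eta_v = 0.8801

0.8801


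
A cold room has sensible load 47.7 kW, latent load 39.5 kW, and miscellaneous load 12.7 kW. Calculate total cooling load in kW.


Q_total = Q_s + Q_l + Q_misc
Q_total = 47.7 + 39.5 + 12.7
Q_total = 99.9 kW

99.9


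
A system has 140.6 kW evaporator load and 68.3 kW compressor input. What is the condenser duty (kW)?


Q_cond = Q_evap + W
Q_cond = 140.6 + 68.3
Q_cond = 208.9 kW

208.9


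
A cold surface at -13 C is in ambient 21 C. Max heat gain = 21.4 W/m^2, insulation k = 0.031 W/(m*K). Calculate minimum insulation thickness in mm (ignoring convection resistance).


dT = 21 - (-13) = 34 K
thickness = k * dT / q_max * 1000
thickness = 0.031 * 34 / 21.4 * 1000
thickness = 49.3 mm

49.3


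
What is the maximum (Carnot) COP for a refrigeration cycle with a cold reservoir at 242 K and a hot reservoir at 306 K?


dT = 306 - 242 = 64 K
COP_carnot = T_cold / dT = 242 / 64
COP_carnot = 3.781

3.781
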